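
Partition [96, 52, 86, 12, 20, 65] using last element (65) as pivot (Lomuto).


Pivot: 65
  52 <= 65: swap -> [52, 96, 86, 12, 20, 65]
  12 <= 65: swap -> [52, 12, 86, 96, 20, 65]
  20 <= 65: swap -> [52, 12, 20, 96, 86, 65]
Place pivot at 3: [52, 12, 20, 65, 86, 96]

Partitioned: [52, 12, 20, 65, 86, 96]


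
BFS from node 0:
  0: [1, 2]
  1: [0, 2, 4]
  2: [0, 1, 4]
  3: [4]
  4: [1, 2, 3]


Visit 0, enqueue [1, 2]
Visit 1, enqueue [4]
Visit 2, enqueue []
Visit 4, enqueue [3]
Visit 3, enqueue []

BFS order: [0, 1, 2, 4, 3]


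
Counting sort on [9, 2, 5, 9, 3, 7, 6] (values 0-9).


Input: [9, 2, 5, 9, 3, 7, 6]
Counts: [0, 0, 1, 1, 0, 1, 1, 1, 0, 2]

Sorted: [2, 3, 5, 6, 7, 9, 9]


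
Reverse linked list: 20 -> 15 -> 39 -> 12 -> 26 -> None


Step 1: curr=20, set curr.next=prev(None) | reversed so far: 20
Step 2: curr=15, set curr.next=prev(20) | reversed so far: 15 -> 20
Step 3: curr=39, set curr.next=prev(15) | reversed so far: 39 -> 15 -> 20
Step 4: curr=12, set curr.next=prev(39) | reversed so far: 12 -> 39 -> 15 -> 20
Step 5: curr=26, set curr.next=prev(12) | reversed so far: 26 -> 12 -> 39 -> 15 -> 20

26 -> 12 -> 39 -> 15 -> 20 -> None


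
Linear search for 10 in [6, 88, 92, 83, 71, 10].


i=0: 6!=10
i=1: 88!=10
i=2: 92!=10
i=3: 83!=10
i=4: 71!=10
i=5: 10==10 found!

Found at 5, 6 comps


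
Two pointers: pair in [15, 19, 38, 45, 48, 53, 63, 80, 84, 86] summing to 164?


lo=0(15)+hi=9(86)=101
lo=1(19)+hi=9(86)=105
lo=2(38)+hi=9(86)=124
lo=3(45)+hi=9(86)=131
lo=4(48)+hi=9(86)=134
lo=5(53)+hi=9(86)=139
lo=6(63)+hi=9(86)=149
lo=7(80)+hi=9(86)=166
lo=7(80)+hi=8(84)=164

Yes: 80+84=164


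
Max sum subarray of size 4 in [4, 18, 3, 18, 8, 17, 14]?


[0:4]: 43
[1:5]: 47
[2:6]: 46
[3:7]: 57

Max: 57 at [3:7]


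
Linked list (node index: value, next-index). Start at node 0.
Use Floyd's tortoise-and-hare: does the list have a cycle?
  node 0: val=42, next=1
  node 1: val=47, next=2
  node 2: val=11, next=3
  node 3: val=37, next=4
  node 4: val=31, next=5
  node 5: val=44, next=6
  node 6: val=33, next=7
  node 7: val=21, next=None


Floyd's tortoise (slow, +1) and hare (fast, +2):
  init: slow=0, fast=0
  step 1: slow=1, fast=2
  step 2: slow=2, fast=4
  step 3: slow=3, fast=6
  step 4: fast 6->7->None, no cycle

Cycle: no


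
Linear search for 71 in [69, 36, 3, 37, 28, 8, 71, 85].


i=0: 69!=71
i=1: 36!=71
i=2: 3!=71
i=3: 37!=71
i=4: 28!=71
i=5: 8!=71
i=6: 71==71 found!

Found at 6, 7 comps


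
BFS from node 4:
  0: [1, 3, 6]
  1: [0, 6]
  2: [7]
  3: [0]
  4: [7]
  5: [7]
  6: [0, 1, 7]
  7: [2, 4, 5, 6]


Visit 4, enqueue [7]
Visit 7, enqueue [2, 5, 6]
Visit 2, enqueue []
Visit 5, enqueue []
Visit 6, enqueue [0, 1]
Visit 0, enqueue [3]
Visit 1, enqueue []
Visit 3, enqueue []

BFS order: [4, 7, 2, 5, 6, 0, 1, 3]


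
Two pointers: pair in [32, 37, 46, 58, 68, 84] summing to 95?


lo=0(32)+hi=5(84)=116
lo=0(32)+hi=4(68)=100
lo=0(32)+hi=3(58)=90
lo=1(37)+hi=3(58)=95

Yes: 37+58=95


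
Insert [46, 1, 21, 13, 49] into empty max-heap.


Insert 46: [46]
Insert 1: [46, 1]
Insert 21: [46, 1, 21]
Insert 13: [46, 13, 21, 1]
Insert 49: [49, 46, 21, 1, 13]

Final heap: [49, 46, 21, 1, 13]


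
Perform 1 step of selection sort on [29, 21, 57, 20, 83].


Initial: [29, 21, 57, 20, 83]
Step 1: min=20 at 3
  Swap: [20, 21, 57, 29, 83]

After 1 step: [20, 21, 57, 29, 83]


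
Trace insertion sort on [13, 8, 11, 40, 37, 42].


Initial: [13, 8, 11, 40, 37, 42]
Insert 8: [8, 13, 11, 40, 37, 42]
Insert 11: [8, 11, 13, 40, 37, 42]
Insert 40: [8, 11, 13, 40, 37, 42]
Insert 37: [8, 11, 13, 37, 40, 42]
Insert 42: [8, 11, 13, 37, 40, 42]

Sorted: [8, 11, 13, 37, 40, 42]


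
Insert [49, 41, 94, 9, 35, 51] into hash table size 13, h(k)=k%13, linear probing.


Insert 49: h=10 -> slot 10
Insert 41: h=2 -> slot 2
Insert 94: h=3 -> slot 3
Insert 9: h=9 -> slot 9
Insert 35: h=9, 2 probes -> slot 11
Insert 51: h=12 -> slot 12

Table: [None, None, 41, 94, None, None, None, None, None, 9, 49, 35, 51]


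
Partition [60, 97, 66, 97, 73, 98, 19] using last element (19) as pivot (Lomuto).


Pivot: 19
Place pivot at 0: [19, 97, 66, 97, 73, 98, 60]

Partitioned: [19, 97, 66, 97, 73, 98, 60]


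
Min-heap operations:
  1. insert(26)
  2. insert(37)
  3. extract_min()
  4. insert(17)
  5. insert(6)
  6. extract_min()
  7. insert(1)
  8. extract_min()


insert(26) -> [26]
insert(37) -> [26, 37]
extract_min()->26, [37]
insert(17) -> [17, 37]
insert(6) -> [6, 37, 17]
extract_min()->6, [17, 37]
insert(1) -> [1, 37, 17]
extract_min()->1, [17, 37]

Final heap: [17, 37]


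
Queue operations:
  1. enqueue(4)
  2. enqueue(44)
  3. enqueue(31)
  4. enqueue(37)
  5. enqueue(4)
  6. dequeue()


enqueue(4) -> [4]
enqueue(44) -> [4, 44]
enqueue(31) -> [4, 44, 31]
enqueue(37) -> [4, 44, 31, 37]
enqueue(4) -> [4, 44, 31, 37, 4]
dequeue()->4, [44, 31, 37, 4]

Final queue: [44, 31, 37, 4]


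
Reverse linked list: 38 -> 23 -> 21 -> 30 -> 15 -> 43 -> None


Step 1: curr=38, set curr.next=prev(None) | reversed so far: 38
Step 2: curr=23, set curr.next=prev(38) | reversed so far: 23 -> 38
Step 3: curr=21, set curr.next=prev(23) | reversed so far: 21 -> 23 -> 38
Step 4: curr=30, set curr.next=prev(21) | reversed so far: 30 -> 21 -> 23 -> 38
Step 5: curr=15, set curr.next=prev(30) | reversed so far: 15 -> 30 -> 21 -> 23 -> 38
Step 6: curr=43, set curr.next=prev(15) | reversed so far: 43 -> 15 -> 30 -> 21 -> 23 -> 38

43 -> 15 -> 30 -> 21 -> 23 -> 38 -> None


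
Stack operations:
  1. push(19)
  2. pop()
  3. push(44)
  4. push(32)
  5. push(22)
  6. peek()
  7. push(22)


push(19) -> [19]
pop()->19, []
push(44) -> [44]
push(32) -> [44, 32]
push(22) -> [44, 32, 22]
peek()->22
push(22) -> [44, 32, 22, 22]

Final stack: [44, 32, 22, 22]


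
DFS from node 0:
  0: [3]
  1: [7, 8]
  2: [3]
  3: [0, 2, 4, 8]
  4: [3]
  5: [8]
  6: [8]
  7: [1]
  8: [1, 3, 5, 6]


Visit 0, push [3]
Visit 3, push [8, 4, 2]
Visit 2, push []
Visit 4, push []
Visit 8, push [6, 5, 1]
Visit 1, push [7]
Visit 7, push []
Visit 5, push []
Visit 6, push []

DFS order: [0, 3, 2, 4, 8, 1, 7, 5, 6]


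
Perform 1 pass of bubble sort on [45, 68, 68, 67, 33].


Initial: [45, 68, 68, 67, 33]
Pass 1: [45, 68, 67, 33, 68] (2 swaps)

After 1 pass: [45, 68, 67, 33, 68]


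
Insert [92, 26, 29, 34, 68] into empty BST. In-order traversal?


Insert 92: root
Insert 26: L from 92
Insert 29: L from 92 -> R from 26
Insert 34: L from 92 -> R from 26 -> R from 29
Insert 68: L from 92 -> R from 26 -> R from 29 -> R from 34

In-order: [26, 29, 34, 68, 92]


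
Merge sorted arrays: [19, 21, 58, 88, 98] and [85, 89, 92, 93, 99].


Take 19 from A
Take 21 from A
Take 58 from A
Take 85 from B
Take 88 from A
Take 89 from B
Take 92 from B
Take 93 from B
Take 98 from A

Merged: [19, 21, 58, 85, 88, 89, 92, 93, 98, 99]


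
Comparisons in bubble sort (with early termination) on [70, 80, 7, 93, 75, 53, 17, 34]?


Algorithm: bubble sort (with early termination)
Input: [70, 80, 7, 93, 75, 53, 17, 34]
Sorted: [7, 17, 34, 53, 70, 75, 80, 93]

27


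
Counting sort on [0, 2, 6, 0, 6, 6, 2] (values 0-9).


Input: [0, 2, 6, 0, 6, 6, 2]
Counts: [2, 0, 2, 0, 0, 0, 3, 0, 0, 0]

Sorted: [0, 0, 2, 2, 6, 6, 6]


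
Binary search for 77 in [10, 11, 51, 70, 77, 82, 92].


Step 1: lo=0, hi=6, mid=3, val=70
Step 2: lo=4, hi=6, mid=5, val=82
Step 3: lo=4, hi=4, mid=4, val=77

Found at index 4


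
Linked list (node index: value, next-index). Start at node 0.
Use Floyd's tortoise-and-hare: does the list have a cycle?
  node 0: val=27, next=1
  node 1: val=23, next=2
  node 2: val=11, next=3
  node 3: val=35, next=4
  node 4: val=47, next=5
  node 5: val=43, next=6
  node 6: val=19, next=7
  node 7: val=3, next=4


Floyd's tortoise (slow, +1) and hare (fast, +2):
  init: slow=0, fast=0
  step 1: slow=1, fast=2
  step 2: slow=2, fast=4
  step 3: slow=3, fast=6
  step 4: slow=4, fast=4
  slow == fast at node 4: cycle detected

Cycle: yes


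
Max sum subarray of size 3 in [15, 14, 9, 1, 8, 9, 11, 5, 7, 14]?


[0:3]: 38
[1:4]: 24
[2:5]: 18
[3:6]: 18
[4:7]: 28
[5:8]: 25
[6:9]: 23
[7:10]: 26

Max: 38 at [0:3]


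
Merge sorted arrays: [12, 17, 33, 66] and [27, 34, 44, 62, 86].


Take 12 from A
Take 17 from A
Take 27 from B
Take 33 from A
Take 34 from B
Take 44 from B
Take 62 from B
Take 66 from A

Merged: [12, 17, 27, 33, 34, 44, 62, 66, 86]


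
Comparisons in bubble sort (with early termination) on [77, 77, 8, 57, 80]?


Algorithm: bubble sort (with early termination)
Input: [77, 77, 8, 57, 80]
Sorted: [8, 57, 77, 77, 80]

9


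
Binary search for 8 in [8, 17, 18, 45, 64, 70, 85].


Step 1: lo=0, hi=6, mid=3, val=45
Step 2: lo=0, hi=2, mid=1, val=17
Step 3: lo=0, hi=0, mid=0, val=8

Found at index 0


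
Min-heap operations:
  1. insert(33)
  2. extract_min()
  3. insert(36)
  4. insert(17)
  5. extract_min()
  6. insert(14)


insert(33) -> [33]
extract_min()->33, []
insert(36) -> [36]
insert(17) -> [17, 36]
extract_min()->17, [36]
insert(14) -> [14, 36]

Final heap: [14, 36]


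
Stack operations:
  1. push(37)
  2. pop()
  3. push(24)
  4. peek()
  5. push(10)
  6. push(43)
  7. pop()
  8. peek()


push(37) -> [37]
pop()->37, []
push(24) -> [24]
peek()->24
push(10) -> [24, 10]
push(43) -> [24, 10, 43]
pop()->43, [24, 10]
peek()->10

Final stack: [24, 10]


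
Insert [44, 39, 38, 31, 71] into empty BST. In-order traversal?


Insert 44: root
Insert 39: L from 44
Insert 38: L from 44 -> L from 39
Insert 31: L from 44 -> L from 39 -> L from 38
Insert 71: R from 44

In-order: [31, 38, 39, 44, 71]


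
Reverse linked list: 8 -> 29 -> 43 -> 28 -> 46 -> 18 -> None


Step 1: curr=8, set curr.next=prev(None) | reversed so far: 8
Step 2: curr=29, set curr.next=prev(8) | reversed so far: 29 -> 8
Step 3: curr=43, set curr.next=prev(29) | reversed so far: 43 -> 29 -> 8
Step 4: curr=28, set curr.next=prev(43) | reversed so far: 28 -> 43 -> 29 -> 8
Step 5: curr=46, set curr.next=prev(28) | reversed so far: 46 -> 28 -> 43 -> 29 -> 8
Step 6: curr=18, set curr.next=prev(46) | reversed so far: 18 -> 46 -> 28 -> 43 -> 29 -> 8

18 -> 46 -> 28 -> 43 -> 29 -> 8 -> None


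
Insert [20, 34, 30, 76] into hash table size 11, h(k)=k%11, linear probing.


Insert 20: h=9 -> slot 9
Insert 34: h=1 -> slot 1
Insert 30: h=8 -> slot 8
Insert 76: h=10 -> slot 10

Table: [None, 34, None, None, None, None, None, None, 30, 20, 76]


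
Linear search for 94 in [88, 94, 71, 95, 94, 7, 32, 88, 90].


i=0: 88!=94
i=1: 94==94 found!

Found at 1, 2 comps


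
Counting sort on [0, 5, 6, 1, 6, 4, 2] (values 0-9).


Input: [0, 5, 6, 1, 6, 4, 2]
Counts: [1, 1, 1, 0, 1, 1, 2, 0, 0, 0]

Sorted: [0, 1, 2, 4, 5, 6, 6]


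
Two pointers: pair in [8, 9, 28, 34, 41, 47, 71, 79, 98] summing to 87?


lo=0(8)+hi=8(98)=106
lo=0(8)+hi=7(79)=87

Yes: 8+79=87


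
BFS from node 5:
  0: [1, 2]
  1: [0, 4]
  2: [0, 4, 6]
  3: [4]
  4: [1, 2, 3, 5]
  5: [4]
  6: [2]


Visit 5, enqueue [4]
Visit 4, enqueue [1, 2, 3]
Visit 1, enqueue [0]
Visit 2, enqueue [6]
Visit 3, enqueue []
Visit 0, enqueue []
Visit 6, enqueue []

BFS order: [5, 4, 1, 2, 3, 0, 6]


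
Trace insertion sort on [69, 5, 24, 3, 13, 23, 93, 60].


Initial: [69, 5, 24, 3, 13, 23, 93, 60]
Insert 5: [5, 69, 24, 3, 13, 23, 93, 60]
Insert 24: [5, 24, 69, 3, 13, 23, 93, 60]
Insert 3: [3, 5, 24, 69, 13, 23, 93, 60]
Insert 13: [3, 5, 13, 24, 69, 23, 93, 60]
Insert 23: [3, 5, 13, 23, 24, 69, 93, 60]
Insert 93: [3, 5, 13, 23, 24, 69, 93, 60]
Insert 60: [3, 5, 13, 23, 24, 60, 69, 93]

Sorted: [3, 5, 13, 23, 24, 60, 69, 93]


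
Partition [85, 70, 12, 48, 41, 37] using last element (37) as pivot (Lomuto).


Pivot: 37
  12 <= 37: swap -> [12, 70, 85, 48, 41, 37]
Place pivot at 1: [12, 37, 85, 48, 41, 70]

Partitioned: [12, 37, 85, 48, 41, 70]


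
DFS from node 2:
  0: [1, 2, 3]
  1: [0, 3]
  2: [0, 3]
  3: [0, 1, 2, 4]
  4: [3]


Visit 2, push [3, 0]
Visit 0, push [3, 1]
Visit 1, push [3]
Visit 3, push [4]
Visit 4, push []

DFS order: [2, 0, 1, 3, 4]


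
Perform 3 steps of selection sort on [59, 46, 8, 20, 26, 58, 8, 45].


Initial: [59, 46, 8, 20, 26, 58, 8, 45]
Step 1: min=8 at 2
  Swap: [8, 46, 59, 20, 26, 58, 8, 45]
Step 2: min=8 at 6
  Swap: [8, 8, 59, 20, 26, 58, 46, 45]
Step 3: min=20 at 3
  Swap: [8, 8, 20, 59, 26, 58, 46, 45]

After 3 steps: [8, 8, 20, 59, 26, 58, 46, 45]


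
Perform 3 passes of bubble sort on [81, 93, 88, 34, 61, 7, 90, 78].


Initial: [81, 93, 88, 34, 61, 7, 90, 78]
Pass 1: [81, 88, 34, 61, 7, 90, 78, 93] (6 swaps)
Pass 2: [81, 34, 61, 7, 88, 78, 90, 93] (4 swaps)
Pass 3: [34, 61, 7, 81, 78, 88, 90, 93] (4 swaps)

After 3 passes: [34, 61, 7, 81, 78, 88, 90, 93]


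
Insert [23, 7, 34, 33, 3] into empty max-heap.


Insert 23: [23]
Insert 7: [23, 7]
Insert 34: [34, 7, 23]
Insert 33: [34, 33, 23, 7]
Insert 3: [34, 33, 23, 7, 3]

Final heap: [34, 33, 23, 7, 3]


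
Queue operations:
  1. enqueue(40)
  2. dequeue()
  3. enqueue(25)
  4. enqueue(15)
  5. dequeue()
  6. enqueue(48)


enqueue(40) -> [40]
dequeue()->40, []
enqueue(25) -> [25]
enqueue(15) -> [25, 15]
dequeue()->25, [15]
enqueue(48) -> [15, 48]

Final queue: [15, 48]


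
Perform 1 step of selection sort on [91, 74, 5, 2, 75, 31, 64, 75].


Initial: [91, 74, 5, 2, 75, 31, 64, 75]
Step 1: min=2 at 3
  Swap: [2, 74, 5, 91, 75, 31, 64, 75]

After 1 step: [2, 74, 5, 91, 75, 31, 64, 75]


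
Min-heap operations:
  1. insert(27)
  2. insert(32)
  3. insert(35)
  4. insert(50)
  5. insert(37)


insert(27) -> [27]
insert(32) -> [27, 32]
insert(35) -> [27, 32, 35]
insert(50) -> [27, 32, 35, 50]
insert(37) -> [27, 32, 35, 50, 37]

Final heap: [27, 32, 35, 50, 37]


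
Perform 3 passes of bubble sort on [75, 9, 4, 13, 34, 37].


Initial: [75, 9, 4, 13, 34, 37]
Pass 1: [9, 4, 13, 34, 37, 75] (5 swaps)
Pass 2: [4, 9, 13, 34, 37, 75] (1 swaps)
Pass 3: [4, 9, 13, 34, 37, 75] (0 swaps)

After 3 passes: [4, 9, 13, 34, 37, 75]


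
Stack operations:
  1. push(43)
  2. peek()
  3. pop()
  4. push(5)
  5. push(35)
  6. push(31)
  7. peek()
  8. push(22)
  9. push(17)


push(43) -> [43]
peek()->43
pop()->43, []
push(5) -> [5]
push(35) -> [5, 35]
push(31) -> [5, 35, 31]
peek()->31
push(22) -> [5, 35, 31, 22]
push(17) -> [5, 35, 31, 22, 17]

Final stack: [5, 35, 31, 22, 17]


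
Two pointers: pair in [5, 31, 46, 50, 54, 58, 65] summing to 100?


lo=0(5)+hi=6(65)=70
lo=1(31)+hi=6(65)=96
lo=2(46)+hi=6(65)=111
lo=2(46)+hi=5(58)=104
lo=2(46)+hi=4(54)=100

Yes: 46+54=100


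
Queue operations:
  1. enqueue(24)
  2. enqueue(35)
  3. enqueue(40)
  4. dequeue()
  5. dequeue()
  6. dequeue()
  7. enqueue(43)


enqueue(24) -> [24]
enqueue(35) -> [24, 35]
enqueue(40) -> [24, 35, 40]
dequeue()->24, [35, 40]
dequeue()->35, [40]
dequeue()->40, []
enqueue(43) -> [43]

Final queue: [43]


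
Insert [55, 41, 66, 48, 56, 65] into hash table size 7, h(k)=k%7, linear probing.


Insert 55: h=6 -> slot 6
Insert 41: h=6, 1 probes -> slot 0
Insert 66: h=3 -> slot 3
Insert 48: h=6, 2 probes -> slot 1
Insert 56: h=0, 2 probes -> slot 2
Insert 65: h=2, 2 probes -> slot 4

Table: [41, 48, 56, 66, 65, None, 55]


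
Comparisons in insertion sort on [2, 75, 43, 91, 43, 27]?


Algorithm: insertion sort
Input: [2, 75, 43, 91, 43, 27]
Sorted: [2, 27, 43, 43, 75, 91]

12


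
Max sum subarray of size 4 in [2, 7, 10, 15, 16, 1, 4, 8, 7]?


[0:4]: 34
[1:5]: 48
[2:6]: 42
[3:7]: 36
[4:8]: 29
[5:9]: 20

Max: 48 at [1:5]


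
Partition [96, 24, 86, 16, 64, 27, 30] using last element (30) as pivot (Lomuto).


Pivot: 30
  24 <= 30: swap -> [24, 96, 86, 16, 64, 27, 30]
  16 <= 30: swap -> [24, 16, 86, 96, 64, 27, 30]
  27 <= 30: swap -> [24, 16, 27, 96, 64, 86, 30]
Place pivot at 3: [24, 16, 27, 30, 64, 86, 96]

Partitioned: [24, 16, 27, 30, 64, 86, 96]


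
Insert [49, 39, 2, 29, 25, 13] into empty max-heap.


Insert 49: [49]
Insert 39: [49, 39]
Insert 2: [49, 39, 2]
Insert 29: [49, 39, 2, 29]
Insert 25: [49, 39, 2, 29, 25]
Insert 13: [49, 39, 13, 29, 25, 2]

Final heap: [49, 39, 13, 29, 25, 2]


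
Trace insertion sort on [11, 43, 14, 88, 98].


Initial: [11, 43, 14, 88, 98]
Insert 43: [11, 43, 14, 88, 98]
Insert 14: [11, 14, 43, 88, 98]
Insert 88: [11, 14, 43, 88, 98]
Insert 98: [11, 14, 43, 88, 98]

Sorted: [11, 14, 43, 88, 98]


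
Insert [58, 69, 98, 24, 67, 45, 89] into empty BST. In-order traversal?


Insert 58: root
Insert 69: R from 58
Insert 98: R from 58 -> R from 69
Insert 24: L from 58
Insert 67: R from 58 -> L from 69
Insert 45: L from 58 -> R from 24
Insert 89: R from 58 -> R from 69 -> L from 98

In-order: [24, 45, 58, 67, 69, 89, 98]


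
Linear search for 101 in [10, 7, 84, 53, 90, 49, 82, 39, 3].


i=0: 10!=101
i=1: 7!=101
i=2: 84!=101
i=3: 53!=101
i=4: 90!=101
i=5: 49!=101
i=6: 82!=101
i=7: 39!=101
i=8: 3!=101

Not found, 9 comps


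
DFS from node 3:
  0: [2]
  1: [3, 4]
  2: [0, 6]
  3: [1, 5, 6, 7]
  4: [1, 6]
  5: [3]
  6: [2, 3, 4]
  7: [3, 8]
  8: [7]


Visit 3, push [7, 6, 5, 1]
Visit 1, push [4]
Visit 4, push [6]
Visit 6, push [2]
Visit 2, push [0]
Visit 0, push []
Visit 5, push []
Visit 7, push [8]
Visit 8, push []

DFS order: [3, 1, 4, 6, 2, 0, 5, 7, 8]


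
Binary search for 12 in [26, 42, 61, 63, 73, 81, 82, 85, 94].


Step 1: lo=0, hi=8, mid=4, val=73
Step 2: lo=0, hi=3, mid=1, val=42
Step 3: lo=0, hi=0, mid=0, val=26

Not found


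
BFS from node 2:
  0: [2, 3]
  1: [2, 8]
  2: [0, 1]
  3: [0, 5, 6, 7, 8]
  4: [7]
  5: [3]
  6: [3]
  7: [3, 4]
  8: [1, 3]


Visit 2, enqueue [0, 1]
Visit 0, enqueue [3]
Visit 1, enqueue [8]
Visit 3, enqueue [5, 6, 7]
Visit 8, enqueue []
Visit 5, enqueue []
Visit 6, enqueue []
Visit 7, enqueue [4]
Visit 4, enqueue []

BFS order: [2, 0, 1, 3, 8, 5, 6, 7, 4]


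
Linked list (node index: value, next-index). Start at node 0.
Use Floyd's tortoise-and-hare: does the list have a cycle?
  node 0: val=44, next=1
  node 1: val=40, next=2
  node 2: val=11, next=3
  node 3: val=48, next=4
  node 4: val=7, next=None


Floyd's tortoise (slow, +1) and hare (fast, +2):
  init: slow=0, fast=0
  step 1: slow=1, fast=2
  step 2: slow=2, fast=4
  step 3: fast -> None, no cycle

Cycle: no


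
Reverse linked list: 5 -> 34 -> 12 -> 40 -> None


Step 1: curr=5, set curr.next=prev(None) | reversed so far: 5
Step 2: curr=34, set curr.next=prev(5) | reversed so far: 34 -> 5
Step 3: curr=12, set curr.next=prev(34) | reversed so far: 12 -> 34 -> 5
Step 4: curr=40, set curr.next=prev(12) | reversed so far: 40 -> 12 -> 34 -> 5

40 -> 12 -> 34 -> 5 -> None


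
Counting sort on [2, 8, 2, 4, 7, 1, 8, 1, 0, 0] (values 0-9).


Input: [2, 8, 2, 4, 7, 1, 8, 1, 0, 0]
Counts: [2, 2, 2, 0, 1, 0, 0, 1, 2, 0]

Sorted: [0, 0, 1, 1, 2, 2, 4, 7, 8, 8]


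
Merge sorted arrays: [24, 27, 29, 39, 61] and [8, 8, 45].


Take 8 from B
Take 8 from B
Take 24 from A
Take 27 from A
Take 29 from A
Take 39 from A
Take 45 from B

Merged: [8, 8, 24, 27, 29, 39, 45, 61]


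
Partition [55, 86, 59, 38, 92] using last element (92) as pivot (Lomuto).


Pivot: 92
  55 <= 92: advance i (no swap)
  86 <= 92: advance i (no swap)
  59 <= 92: advance i (no swap)
  38 <= 92: advance i (no swap)
Place pivot at 4: [55, 86, 59, 38, 92]

Partitioned: [55, 86, 59, 38, 92]


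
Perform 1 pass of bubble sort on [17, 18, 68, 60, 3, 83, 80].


Initial: [17, 18, 68, 60, 3, 83, 80]
Pass 1: [17, 18, 60, 3, 68, 80, 83] (3 swaps)

After 1 pass: [17, 18, 60, 3, 68, 80, 83]


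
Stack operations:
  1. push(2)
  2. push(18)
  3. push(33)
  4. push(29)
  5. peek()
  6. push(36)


push(2) -> [2]
push(18) -> [2, 18]
push(33) -> [2, 18, 33]
push(29) -> [2, 18, 33, 29]
peek()->29
push(36) -> [2, 18, 33, 29, 36]

Final stack: [2, 18, 33, 29, 36]


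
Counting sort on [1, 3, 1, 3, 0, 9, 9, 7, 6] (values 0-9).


Input: [1, 3, 1, 3, 0, 9, 9, 7, 6]
Counts: [1, 2, 0, 2, 0, 0, 1, 1, 0, 2]

Sorted: [0, 1, 1, 3, 3, 6, 7, 9, 9]


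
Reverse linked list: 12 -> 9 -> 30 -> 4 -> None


Step 1: curr=12, set curr.next=prev(None) | reversed so far: 12
Step 2: curr=9, set curr.next=prev(12) | reversed so far: 9 -> 12
Step 3: curr=30, set curr.next=prev(9) | reversed so far: 30 -> 9 -> 12
Step 4: curr=4, set curr.next=prev(30) | reversed so far: 4 -> 30 -> 9 -> 12

4 -> 30 -> 9 -> 12 -> None


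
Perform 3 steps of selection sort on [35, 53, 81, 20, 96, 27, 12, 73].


Initial: [35, 53, 81, 20, 96, 27, 12, 73]
Step 1: min=12 at 6
  Swap: [12, 53, 81, 20, 96, 27, 35, 73]
Step 2: min=20 at 3
  Swap: [12, 20, 81, 53, 96, 27, 35, 73]
Step 3: min=27 at 5
  Swap: [12, 20, 27, 53, 96, 81, 35, 73]

After 3 steps: [12, 20, 27, 53, 96, 81, 35, 73]


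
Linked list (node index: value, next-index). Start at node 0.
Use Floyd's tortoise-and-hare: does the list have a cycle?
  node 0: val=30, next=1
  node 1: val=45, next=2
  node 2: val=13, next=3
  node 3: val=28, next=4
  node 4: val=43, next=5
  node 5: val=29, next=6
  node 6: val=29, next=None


Floyd's tortoise (slow, +1) and hare (fast, +2):
  init: slow=0, fast=0
  step 1: slow=1, fast=2
  step 2: slow=2, fast=4
  step 3: slow=3, fast=6
  step 4: fast -> None, no cycle

Cycle: no


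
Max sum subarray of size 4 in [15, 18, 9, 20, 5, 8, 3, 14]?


[0:4]: 62
[1:5]: 52
[2:6]: 42
[3:7]: 36
[4:8]: 30

Max: 62 at [0:4]


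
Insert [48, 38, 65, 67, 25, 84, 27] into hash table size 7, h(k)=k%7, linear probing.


Insert 48: h=6 -> slot 6
Insert 38: h=3 -> slot 3
Insert 65: h=2 -> slot 2
Insert 67: h=4 -> slot 4
Insert 25: h=4, 1 probes -> slot 5
Insert 84: h=0 -> slot 0
Insert 27: h=6, 2 probes -> slot 1

Table: [84, 27, 65, 38, 67, 25, 48]


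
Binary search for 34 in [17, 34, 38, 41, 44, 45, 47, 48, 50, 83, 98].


Step 1: lo=0, hi=10, mid=5, val=45
Step 2: lo=0, hi=4, mid=2, val=38
Step 3: lo=0, hi=1, mid=0, val=17
Step 4: lo=1, hi=1, mid=1, val=34

Found at index 1


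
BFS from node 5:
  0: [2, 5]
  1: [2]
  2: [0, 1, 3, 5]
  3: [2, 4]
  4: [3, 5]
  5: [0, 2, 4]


Visit 5, enqueue [0, 2, 4]
Visit 0, enqueue []
Visit 2, enqueue [1, 3]
Visit 4, enqueue []
Visit 1, enqueue []
Visit 3, enqueue []

BFS order: [5, 0, 2, 4, 1, 3]


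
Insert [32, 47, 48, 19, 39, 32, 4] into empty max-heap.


Insert 32: [32]
Insert 47: [47, 32]
Insert 48: [48, 32, 47]
Insert 19: [48, 32, 47, 19]
Insert 39: [48, 39, 47, 19, 32]
Insert 32: [48, 39, 47, 19, 32, 32]
Insert 4: [48, 39, 47, 19, 32, 32, 4]

Final heap: [48, 39, 47, 19, 32, 32, 4]


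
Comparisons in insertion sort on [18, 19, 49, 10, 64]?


Algorithm: insertion sort
Input: [18, 19, 49, 10, 64]
Sorted: [10, 18, 19, 49, 64]

6


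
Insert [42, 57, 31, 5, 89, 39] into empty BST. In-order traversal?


Insert 42: root
Insert 57: R from 42
Insert 31: L from 42
Insert 5: L from 42 -> L from 31
Insert 89: R from 42 -> R from 57
Insert 39: L from 42 -> R from 31

In-order: [5, 31, 39, 42, 57, 89]


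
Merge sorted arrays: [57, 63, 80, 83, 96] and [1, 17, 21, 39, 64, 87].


Take 1 from B
Take 17 from B
Take 21 from B
Take 39 from B
Take 57 from A
Take 63 from A
Take 64 from B
Take 80 from A
Take 83 from A
Take 87 from B

Merged: [1, 17, 21, 39, 57, 63, 64, 80, 83, 87, 96]


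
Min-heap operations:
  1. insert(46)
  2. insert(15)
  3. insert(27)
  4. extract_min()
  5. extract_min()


insert(46) -> [46]
insert(15) -> [15, 46]
insert(27) -> [15, 46, 27]
extract_min()->15, [27, 46]
extract_min()->27, [46]

Final heap: [46]


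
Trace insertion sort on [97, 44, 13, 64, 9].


Initial: [97, 44, 13, 64, 9]
Insert 44: [44, 97, 13, 64, 9]
Insert 13: [13, 44, 97, 64, 9]
Insert 64: [13, 44, 64, 97, 9]
Insert 9: [9, 13, 44, 64, 97]

Sorted: [9, 13, 44, 64, 97]


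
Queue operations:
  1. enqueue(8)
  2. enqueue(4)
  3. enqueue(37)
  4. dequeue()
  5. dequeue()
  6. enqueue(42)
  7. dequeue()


enqueue(8) -> [8]
enqueue(4) -> [8, 4]
enqueue(37) -> [8, 4, 37]
dequeue()->8, [4, 37]
dequeue()->4, [37]
enqueue(42) -> [37, 42]
dequeue()->37, [42]

Final queue: [42]


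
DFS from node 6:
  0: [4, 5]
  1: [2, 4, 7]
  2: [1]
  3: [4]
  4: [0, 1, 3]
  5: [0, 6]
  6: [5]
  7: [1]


Visit 6, push [5]
Visit 5, push [0]
Visit 0, push [4]
Visit 4, push [3, 1]
Visit 1, push [7, 2]
Visit 2, push []
Visit 7, push []
Visit 3, push []

DFS order: [6, 5, 0, 4, 1, 2, 7, 3]


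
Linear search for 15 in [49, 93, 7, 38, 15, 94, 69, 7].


i=0: 49!=15
i=1: 93!=15
i=2: 7!=15
i=3: 38!=15
i=4: 15==15 found!

Found at 4, 5 comps


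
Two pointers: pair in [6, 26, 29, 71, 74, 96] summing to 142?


lo=0(6)+hi=5(96)=102
lo=1(26)+hi=5(96)=122
lo=2(29)+hi=5(96)=125
lo=3(71)+hi=5(96)=167
lo=3(71)+hi=4(74)=145

No pair found


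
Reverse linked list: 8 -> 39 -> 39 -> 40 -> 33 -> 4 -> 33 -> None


Step 1: curr=8, set curr.next=prev(None) | reversed so far: 8
Step 2: curr=39, set curr.next=prev(8) | reversed so far: 39 -> 8
Step 3: curr=39, set curr.next=prev(39) | reversed so far: 39 -> 39 -> 8
Step 4: curr=40, set curr.next=prev(39) | reversed so far: 40 -> 39 -> 39 -> 8
Step 5: curr=33, set curr.next=prev(40) | reversed so far: 33 -> 40 -> 39 -> 39 -> 8
Step 6: curr=4, set curr.next=prev(33) | reversed so far: 4 -> 33 -> 40 -> 39 -> 39 -> 8
Step 7: curr=33, set curr.next=prev(4) | reversed so far: 33 -> 4 -> 33 -> 40 -> 39 -> 39 -> 8

33 -> 4 -> 33 -> 40 -> 39 -> 39 -> 8 -> None


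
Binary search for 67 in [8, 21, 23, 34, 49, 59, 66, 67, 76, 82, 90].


Step 1: lo=0, hi=10, mid=5, val=59
Step 2: lo=6, hi=10, mid=8, val=76
Step 3: lo=6, hi=7, mid=6, val=66
Step 4: lo=7, hi=7, mid=7, val=67

Found at index 7


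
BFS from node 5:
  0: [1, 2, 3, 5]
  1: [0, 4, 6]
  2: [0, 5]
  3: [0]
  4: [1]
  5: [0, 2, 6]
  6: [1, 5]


Visit 5, enqueue [0, 2, 6]
Visit 0, enqueue [1, 3]
Visit 2, enqueue []
Visit 6, enqueue []
Visit 1, enqueue [4]
Visit 3, enqueue []
Visit 4, enqueue []

BFS order: [5, 0, 2, 6, 1, 3, 4]


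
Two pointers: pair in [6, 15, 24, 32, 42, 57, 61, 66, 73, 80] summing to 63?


lo=0(6)+hi=9(80)=86
lo=0(6)+hi=8(73)=79
lo=0(6)+hi=7(66)=72
lo=0(6)+hi=6(61)=67
lo=0(6)+hi=5(57)=63

Yes: 6+57=63


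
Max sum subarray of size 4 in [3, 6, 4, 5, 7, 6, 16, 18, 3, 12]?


[0:4]: 18
[1:5]: 22
[2:6]: 22
[3:7]: 34
[4:8]: 47
[5:9]: 43
[6:10]: 49

Max: 49 at [6:10]


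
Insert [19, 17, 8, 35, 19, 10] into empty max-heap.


Insert 19: [19]
Insert 17: [19, 17]
Insert 8: [19, 17, 8]
Insert 35: [35, 19, 8, 17]
Insert 19: [35, 19, 8, 17, 19]
Insert 10: [35, 19, 10, 17, 19, 8]

Final heap: [35, 19, 10, 17, 19, 8]


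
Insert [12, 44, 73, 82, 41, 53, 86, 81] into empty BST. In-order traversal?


Insert 12: root
Insert 44: R from 12
Insert 73: R from 12 -> R from 44
Insert 82: R from 12 -> R from 44 -> R from 73
Insert 41: R from 12 -> L from 44
Insert 53: R from 12 -> R from 44 -> L from 73
Insert 86: R from 12 -> R from 44 -> R from 73 -> R from 82
Insert 81: R from 12 -> R from 44 -> R from 73 -> L from 82

In-order: [12, 41, 44, 53, 73, 81, 82, 86]


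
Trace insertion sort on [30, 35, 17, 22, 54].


Initial: [30, 35, 17, 22, 54]
Insert 35: [30, 35, 17, 22, 54]
Insert 17: [17, 30, 35, 22, 54]
Insert 22: [17, 22, 30, 35, 54]
Insert 54: [17, 22, 30, 35, 54]

Sorted: [17, 22, 30, 35, 54]


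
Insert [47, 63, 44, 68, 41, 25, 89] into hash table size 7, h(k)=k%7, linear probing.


Insert 47: h=5 -> slot 5
Insert 63: h=0 -> slot 0
Insert 44: h=2 -> slot 2
Insert 68: h=5, 1 probes -> slot 6
Insert 41: h=6, 2 probes -> slot 1
Insert 25: h=4 -> slot 4
Insert 89: h=5, 5 probes -> slot 3

Table: [63, 41, 44, 89, 25, 47, 68]


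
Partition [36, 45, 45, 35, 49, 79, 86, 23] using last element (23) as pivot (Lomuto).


Pivot: 23
Place pivot at 0: [23, 45, 45, 35, 49, 79, 86, 36]

Partitioned: [23, 45, 45, 35, 49, 79, 86, 36]


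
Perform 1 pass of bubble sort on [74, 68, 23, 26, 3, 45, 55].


Initial: [74, 68, 23, 26, 3, 45, 55]
Pass 1: [68, 23, 26, 3, 45, 55, 74] (6 swaps)

After 1 pass: [68, 23, 26, 3, 45, 55, 74]


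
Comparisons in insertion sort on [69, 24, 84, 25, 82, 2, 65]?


Algorithm: insertion sort
Input: [69, 24, 84, 25, 82, 2, 65]
Sorted: [2, 24, 25, 65, 69, 82, 84]

16


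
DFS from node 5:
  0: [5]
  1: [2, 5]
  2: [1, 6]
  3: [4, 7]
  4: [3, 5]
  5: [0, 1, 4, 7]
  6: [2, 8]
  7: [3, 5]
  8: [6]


Visit 5, push [7, 4, 1, 0]
Visit 0, push []
Visit 1, push [2]
Visit 2, push [6]
Visit 6, push [8]
Visit 8, push []
Visit 4, push [3]
Visit 3, push [7]
Visit 7, push []

DFS order: [5, 0, 1, 2, 6, 8, 4, 3, 7]


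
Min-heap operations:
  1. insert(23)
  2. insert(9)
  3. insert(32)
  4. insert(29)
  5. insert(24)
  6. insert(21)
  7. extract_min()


insert(23) -> [23]
insert(9) -> [9, 23]
insert(32) -> [9, 23, 32]
insert(29) -> [9, 23, 32, 29]
insert(24) -> [9, 23, 32, 29, 24]
insert(21) -> [9, 23, 21, 29, 24, 32]
extract_min()->9, [21, 23, 32, 29, 24]

Final heap: [21, 23, 32, 29, 24]


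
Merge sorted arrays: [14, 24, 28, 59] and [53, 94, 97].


Take 14 from A
Take 24 from A
Take 28 from A
Take 53 from B
Take 59 from A

Merged: [14, 24, 28, 53, 59, 94, 97]


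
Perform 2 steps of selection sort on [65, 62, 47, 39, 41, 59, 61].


Initial: [65, 62, 47, 39, 41, 59, 61]
Step 1: min=39 at 3
  Swap: [39, 62, 47, 65, 41, 59, 61]
Step 2: min=41 at 4
  Swap: [39, 41, 47, 65, 62, 59, 61]

After 2 steps: [39, 41, 47, 65, 62, 59, 61]


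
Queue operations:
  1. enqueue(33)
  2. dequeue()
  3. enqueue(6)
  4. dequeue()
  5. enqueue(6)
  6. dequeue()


enqueue(33) -> [33]
dequeue()->33, []
enqueue(6) -> [6]
dequeue()->6, []
enqueue(6) -> [6]
dequeue()->6, []

Final queue: []


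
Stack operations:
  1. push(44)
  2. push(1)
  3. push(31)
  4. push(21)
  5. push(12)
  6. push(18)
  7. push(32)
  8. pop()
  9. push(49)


push(44) -> [44]
push(1) -> [44, 1]
push(31) -> [44, 1, 31]
push(21) -> [44, 1, 31, 21]
push(12) -> [44, 1, 31, 21, 12]
push(18) -> [44, 1, 31, 21, 12, 18]
push(32) -> [44, 1, 31, 21, 12, 18, 32]
pop()->32, [44, 1, 31, 21, 12, 18]
push(49) -> [44, 1, 31, 21, 12, 18, 49]

Final stack: [44, 1, 31, 21, 12, 18, 49]


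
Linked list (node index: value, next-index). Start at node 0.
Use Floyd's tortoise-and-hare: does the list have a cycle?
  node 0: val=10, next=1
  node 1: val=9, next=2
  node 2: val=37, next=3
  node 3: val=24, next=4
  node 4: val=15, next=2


Floyd's tortoise (slow, +1) and hare (fast, +2):
  init: slow=0, fast=0
  step 1: slow=1, fast=2
  step 2: slow=2, fast=4
  step 3: slow=3, fast=3
  slow == fast at node 3: cycle detected

Cycle: yes


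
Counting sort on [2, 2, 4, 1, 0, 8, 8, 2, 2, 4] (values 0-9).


Input: [2, 2, 4, 1, 0, 8, 8, 2, 2, 4]
Counts: [1, 1, 4, 0, 2, 0, 0, 0, 2, 0]

Sorted: [0, 1, 2, 2, 2, 2, 4, 4, 8, 8]


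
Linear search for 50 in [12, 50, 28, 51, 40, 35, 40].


i=0: 12!=50
i=1: 50==50 found!

Found at 1, 2 comps


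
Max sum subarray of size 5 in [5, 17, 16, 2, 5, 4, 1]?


[0:5]: 45
[1:6]: 44
[2:7]: 28

Max: 45 at [0:5]


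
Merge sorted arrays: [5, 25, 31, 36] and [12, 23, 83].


Take 5 from A
Take 12 from B
Take 23 from B
Take 25 from A
Take 31 from A
Take 36 from A

Merged: [5, 12, 23, 25, 31, 36, 83]


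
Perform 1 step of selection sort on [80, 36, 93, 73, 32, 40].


Initial: [80, 36, 93, 73, 32, 40]
Step 1: min=32 at 4
  Swap: [32, 36, 93, 73, 80, 40]

After 1 step: [32, 36, 93, 73, 80, 40]


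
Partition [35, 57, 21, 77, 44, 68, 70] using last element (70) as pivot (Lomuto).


Pivot: 70
  35 <= 70: advance i (no swap)
  57 <= 70: advance i (no swap)
  21 <= 70: advance i (no swap)
  44 <= 70: swap -> [35, 57, 21, 44, 77, 68, 70]
  68 <= 70: swap -> [35, 57, 21, 44, 68, 77, 70]
Place pivot at 5: [35, 57, 21, 44, 68, 70, 77]

Partitioned: [35, 57, 21, 44, 68, 70, 77]


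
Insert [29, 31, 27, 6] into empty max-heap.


Insert 29: [29]
Insert 31: [31, 29]
Insert 27: [31, 29, 27]
Insert 6: [31, 29, 27, 6]

Final heap: [31, 29, 27, 6]


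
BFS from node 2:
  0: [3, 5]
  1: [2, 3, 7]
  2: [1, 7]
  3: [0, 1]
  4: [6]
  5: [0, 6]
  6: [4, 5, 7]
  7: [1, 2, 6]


Visit 2, enqueue [1, 7]
Visit 1, enqueue [3]
Visit 7, enqueue [6]
Visit 3, enqueue [0]
Visit 6, enqueue [4, 5]
Visit 0, enqueue []
Visit 4, enqueue []
Visit 5, enqueue []

BFS order: [2, 1, 7, 3, 6, 0, 4, 5]


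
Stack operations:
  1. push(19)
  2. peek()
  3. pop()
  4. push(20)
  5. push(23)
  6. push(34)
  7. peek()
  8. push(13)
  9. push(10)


push(19) -> [19]
peek()->19
pop()->19, []
push(20) -> [20]
push(23) -> [20, 23]
push(34) -> [20, 23, 34]
peek()->34
push(13) -> [20, 23, 34, 13]
push(10) -> [20, 23, 34, 13, 10]

Final stack: [20, 23, 34, 13, 10]


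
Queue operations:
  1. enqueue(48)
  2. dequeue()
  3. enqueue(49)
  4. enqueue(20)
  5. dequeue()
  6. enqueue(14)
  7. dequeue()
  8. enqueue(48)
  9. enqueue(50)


enqueue(48) -> [48]
dequeue()->48, []
enqueue(49) -> [49]
enqueue(20) -> [49, 20]
dequeue()->49, [20]
enqueue(14) -> [20, 14]
dequeue()->20, [14]
enqueue(48) -> [14, 48]
enqueue(50) -> [14, 48, 50]

Final queue: [14, 48, 50]


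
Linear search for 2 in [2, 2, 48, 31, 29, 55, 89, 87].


i=0: 2==2 found!

Found at 0, 1 comps


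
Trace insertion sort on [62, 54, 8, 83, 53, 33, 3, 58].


Initial: [62, 54, 8, 83, 53, 33, 3, 58]
Insert 54: [54, 62, 8, 83, 53, 33, 3, 58]
Insert 8: [8, 54, 62, 83, 53, 33, 3, 58]
Insert 83: [8, 54, 62, 83, 53, 33, 3, 58]
Insert 53: [8, 53, 54, 62, 83, 33, 3, 58]
Insert 33: [8, 33, 53, 54, 62, 83, 3, 58]
Insert 3: [3, 8, 33, 53, 54, 62, 83, 58]
Insert 58: [3, 8, 33, 53, 54, 58, 62, 83]

Sorted: [3, 8, 33, 53, 54, 58, 62, 83]


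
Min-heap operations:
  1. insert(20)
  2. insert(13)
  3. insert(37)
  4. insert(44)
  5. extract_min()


insert(20) -> [20]
insert(13) -> [13, 20]
insert(37) -> [13, 20, 37]
insert(44) -> [13, 20, 37, 44]
extract_min()->13, [20, 44, 37]

Final heap: [20, 44, 37]


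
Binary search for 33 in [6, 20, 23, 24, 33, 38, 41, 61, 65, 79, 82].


Step 1: lo=0, hi=10, mid=5, val=38
Step 2: lo=0, hi=4, mid=2, val=23
Step 3: lo=3, hi=4, mid=3, val=24
Step 4: lo=4, hi=4, mid=4, val=33

Found at index 4


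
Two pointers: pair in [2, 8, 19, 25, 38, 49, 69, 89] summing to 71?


lo=0(2)+hi=7(89)=91
lo=0(2)+hi=6(69)=71

Yes: 2+69=71


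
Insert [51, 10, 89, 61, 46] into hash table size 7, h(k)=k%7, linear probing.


Insert 51: h=2 -> slot 2
Insert 10: h=3 -> slot 3
Insert 89: h=5 -> slot 5
Insert 61: h=5, 1 probes -> slot 6
Insert 46: h=4 -> slot 4

Table: [None, None, 51, 10, 46, 89, 61]


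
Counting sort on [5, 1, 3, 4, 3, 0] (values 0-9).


Input: [5, 1, 3, 4, 3, 0]
Counts: [1, 1, 0, 2, 1, 1, 0, 0, 0, 0]

Sorted: [0, 1, 3, 3, 4, 5]


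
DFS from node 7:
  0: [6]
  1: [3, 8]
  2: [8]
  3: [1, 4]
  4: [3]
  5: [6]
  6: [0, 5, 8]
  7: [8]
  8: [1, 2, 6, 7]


Visit 7, push [8]
Visit 8, push [6, 2, 1]
Visit 1, push [3]
Visit 3, push [4]
Visit 4, push []
Visit 2, push []
Visit 6, push [5, 0]
Visit 0, push []
Visit 5, push []

DFS order: [7, 8, 1, 3, 4, 2, 6, 0, 5]


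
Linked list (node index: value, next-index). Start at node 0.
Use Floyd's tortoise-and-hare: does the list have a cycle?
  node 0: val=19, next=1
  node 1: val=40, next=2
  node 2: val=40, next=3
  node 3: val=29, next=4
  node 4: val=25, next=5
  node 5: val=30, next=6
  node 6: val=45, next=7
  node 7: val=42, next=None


Floyd's tortoise (slow, +1) and hare (fast, +2):
  init: slow=0, fast=0
  step 1: slow=1, fast=2
  step 2: slow=2, fast=4
  step 3: slow=3, fast=6
  step 4: fast 6->7->None, no cycle

Cycle: no


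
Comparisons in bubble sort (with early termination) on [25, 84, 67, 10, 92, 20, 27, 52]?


Algorithm: bubble sort (with early termination)
Input: [25, 84, 67, 10, 92, 20, 27, 52]
Sorted: [10, 20, 25, 27, 52, 67, 84, 92]

25


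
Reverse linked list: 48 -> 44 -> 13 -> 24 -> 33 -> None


Step 1: curr=48, set curr.next=prev(None) | reversed so far: 48
Step 2: curr=44, set curr.next=prev(48) | reversed so far: 44 -> 48
Step 3: curr=13, set curr.next=prev(44) | reversed so far: 13 -> 44 -> 48
Step 4: curr=24, set curr.next=prev(13) | reversed so far: 24 -> 13 -> 44 -> 48
Step 5: curr=33, set curr.next=prev(24) | reversed so far: 33 -> 24 -> 13 -> 44 -> 48

33 -> 24 -> 13 -> 44 -> 48 -> None


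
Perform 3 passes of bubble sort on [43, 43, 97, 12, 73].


Initial: [43, 43, 97, 12, 73]
Pass 1: [43, 43, 12, 73, 97] (2 swaps)
Pass 2: [43, 12, 43, 73, 97] (1 swaps)
Pass 3: [12, 43, 43, 73, 97] (1 swaps)

After 3 passes: [12, 43, 43, 73, 97]


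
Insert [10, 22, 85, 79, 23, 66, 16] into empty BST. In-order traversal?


Insert 10: root
Insert 22: R from 10
Insert 85: R from 10 -> R from 22
Insert 79: R from 10 -> R from 22 -> L from 85
Insert 23: R from 10 -> R from 22 -> L from 85 -> L from 79
Insert 66: R from 10 -> R from 22 -> L from 85 -> L from 79 -> R from 23
Insert 16: R from 10 -> L from 22

In-order: [10, 16, 22, 23, 66, 79, 85]


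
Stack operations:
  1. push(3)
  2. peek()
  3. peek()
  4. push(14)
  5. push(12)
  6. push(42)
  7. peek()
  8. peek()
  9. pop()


push(3) -> [3]
peek()->3
peek()->3
push(14) -> [3, 14]
push(12) -> [3, 14, 12]
push(42) -> [3, 14, 12, 42]
peek()->42
peek()->42
pop()->42, [3, 14, 12]

Final stack: [3, 14, 12]


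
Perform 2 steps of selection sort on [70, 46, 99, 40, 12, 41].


Initial: [70, 46, 99, 40, 12, 41]
Step 1: min=12 at 4
  Swap: [12, 46, 99, 40, 70, 41]
Step 2: min=40 at 3
  Swap: [12, 40, 99, 46, 70, 41]

After 2 steps: [12, 40, 99, 46, 70, 41]


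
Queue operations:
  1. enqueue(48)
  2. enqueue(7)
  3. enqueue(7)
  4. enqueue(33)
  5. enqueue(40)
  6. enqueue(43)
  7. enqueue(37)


enqueue(48) -> [48]
enqueue(7) -> [48, 7]
enqueue(7) -> [48, 7, 7]
enqueue(33) -> [48, 7, 7, 33]
enqueue(40) -> [48, 7, 7, 33, 40]
enqueue(43) -> [48, 7, 7, 33, 40, 43]
enqueue(37) -> [48, 7, 7, 33, 40, 43, 37]

Final queue: [48, 7, 7, 33, 40, 43, 37]


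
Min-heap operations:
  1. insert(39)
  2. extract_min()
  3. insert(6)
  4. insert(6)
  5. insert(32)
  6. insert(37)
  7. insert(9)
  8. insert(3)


insert(39) -> [39]
extract_min()->39, []
insert(6) -> [6]
insert(6) -> [6, 6]
insert(32) -> [6, 6, 32]
insert(37) -> [6, 6, 32, 37]
insert(9) -> [6, 6, 32, 37, 9]
insert(3) -> [3, 6, 6, 37, 9, 32]

Final heap: [3, 6, 6, 37, 9, 32]


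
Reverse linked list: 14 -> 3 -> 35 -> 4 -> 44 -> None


Step 1: curr=14, set curr.next=prev(None) | reversed so far: 14
Step 2: curr=3, set curr.next=prev(14) | reversed so far: 3 -> 14
Step 3: curr=35, set curr.next=prev(3) | reversed so far: 35 -> 3 -> 14
Step 4: curr=4, set curr.next=prev(35) | reversed so far: 4 -> 35 -> 3 -> 14
Step 5: curr=44, set curr.next=prev(4) | reversed so far: 44 -> 4 -> 35 -> 3 -> 14

44 -> 4 -> 35 -> 3 -> 14 -> None


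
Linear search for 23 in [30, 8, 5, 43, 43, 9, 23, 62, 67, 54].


i=0: 30!=23
i=1: 8!=23
i=2: 5!=23
i=3: 43!=23
i=4: 43!=23
i=5: 9!=23
i=6: 23==23 found!

Found at 6, 7 comps


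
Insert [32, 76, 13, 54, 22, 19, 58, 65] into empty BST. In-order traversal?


Insert 32: root
Insert 76: R from 32
Insert 13: L from 32
Insert 54: R from 32 -> L from 76
Insert 22: L from 32 -> R from 13
Insert 19: L from 32 -> R from 13 -> L from 22
Insert 58: R from 32 -> L from 76 -> R from 54
Insert 65: R from 32 -> L from 76 -> R from 54 -> R from 58

In-order: [13, 19, 22, 32, 54, 58, 65, 76]


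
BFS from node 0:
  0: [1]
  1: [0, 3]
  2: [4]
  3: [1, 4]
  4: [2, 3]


Visit 0, enqueue [1]
Visit 1, enqueue [3]
Visit 3, enqueue [4]
Visit 4, enqueue [2]
Visit 2, enqueue []

BFS order: [0, 1, 3, 4, 2]


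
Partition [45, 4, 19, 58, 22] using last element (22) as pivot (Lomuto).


Pivot: 22
  4 <= 22: swap -> [4, 45, 19, 58, 22]
  19 <= 22: swap -> [4, 19, 45, 58, 22]
Place pivot at 2: [4, 19, 22, 58, 45]

Partitioned: [4, 19, 22, 58, 45]


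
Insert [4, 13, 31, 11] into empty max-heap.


Insert 4: [4]
Insert 13: [13, 4]
Insert 31: [31, 4, 13]
Insert 11: [31, 11, 13, 4]

Final heap: [31, 11, 13, 4]


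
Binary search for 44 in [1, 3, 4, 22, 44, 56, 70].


Step 1: lo=0, hi=6, mid=3, val=22
Step 2: lo=4, hi=6, mid=5, val=56
Step 3: lo=4, hi=4, mid=4, val=44

Found at index 4
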